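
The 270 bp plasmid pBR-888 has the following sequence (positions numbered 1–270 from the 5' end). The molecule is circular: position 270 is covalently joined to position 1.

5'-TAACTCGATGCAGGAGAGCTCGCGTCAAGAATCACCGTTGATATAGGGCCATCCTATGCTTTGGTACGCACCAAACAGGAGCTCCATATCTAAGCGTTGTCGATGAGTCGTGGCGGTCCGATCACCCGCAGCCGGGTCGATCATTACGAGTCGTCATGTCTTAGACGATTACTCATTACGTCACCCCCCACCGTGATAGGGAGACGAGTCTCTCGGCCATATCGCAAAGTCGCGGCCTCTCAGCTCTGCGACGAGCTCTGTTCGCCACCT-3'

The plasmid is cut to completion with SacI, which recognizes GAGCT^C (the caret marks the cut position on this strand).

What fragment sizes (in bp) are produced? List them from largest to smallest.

SacI sites (GAGCTC) start at positions 16, 79, 253.
SacI cuts after base 5 of each site (before the last base), so after positions 20, 83, 257.
Circular molecule, 3 cuts → 3 fragments:
  21–83 → 63 bp
  84–257 → 174 bp
  258–270 then 1–20 → 13 + 20 = 33 bp
Sorted largest to smallest: 174, 63, 33 bp.

174, 63, 33 bp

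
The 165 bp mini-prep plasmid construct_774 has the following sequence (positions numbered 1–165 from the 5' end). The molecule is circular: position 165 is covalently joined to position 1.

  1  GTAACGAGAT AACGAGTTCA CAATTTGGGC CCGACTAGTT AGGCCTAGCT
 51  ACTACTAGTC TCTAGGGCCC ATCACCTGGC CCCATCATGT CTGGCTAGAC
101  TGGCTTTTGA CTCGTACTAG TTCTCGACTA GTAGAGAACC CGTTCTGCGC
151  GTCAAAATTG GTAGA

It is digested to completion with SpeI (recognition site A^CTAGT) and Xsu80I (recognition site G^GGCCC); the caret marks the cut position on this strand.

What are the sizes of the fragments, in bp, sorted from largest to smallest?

65, 51, 20, 11, 11, 7 bp

SpeI sites (ACTAGT) start at positions 34, 54, 116, 127.
SpeI cuts after the first base of each site, so after positions 34, 54, 116, 127.
Xsu80I sites (GGGCCC) start at positions 27, 65.
Xsu80I cuts after the first base of each site, so after positions 27, 65.
Combined cut positions: 27, 34, 54, 65, 116, 127.
Circular molecule, 6 cuts → 6 fragments:
  28–34 → 7 bp
  35–54 → 20 bp
  55–65 → 11 bp
  66–116 → 51 bp
  117–127 → 11 bp
  128–165 then 1–27 → 38 + 27 = 65 bp
Sorted largest to smallest: 65, 51, 20, 11, 11, 7 bp.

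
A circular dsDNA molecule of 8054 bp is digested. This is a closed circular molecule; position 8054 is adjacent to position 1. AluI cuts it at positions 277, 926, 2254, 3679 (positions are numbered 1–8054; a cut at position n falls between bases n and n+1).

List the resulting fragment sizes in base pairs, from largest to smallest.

4652, 1425, 1328, 649 bp

Circular molecule, 4 cuts → 4 fragments:
  926 − 277 = 649 bp
  2254 − 926 = 1328 bp
  3679 − 2254 = 1425 bp
  wrap: 8054 − 3679 + 277 = 4652 bp
Sorted largest to smallest: 4652, 1425, 1328, 649 bp.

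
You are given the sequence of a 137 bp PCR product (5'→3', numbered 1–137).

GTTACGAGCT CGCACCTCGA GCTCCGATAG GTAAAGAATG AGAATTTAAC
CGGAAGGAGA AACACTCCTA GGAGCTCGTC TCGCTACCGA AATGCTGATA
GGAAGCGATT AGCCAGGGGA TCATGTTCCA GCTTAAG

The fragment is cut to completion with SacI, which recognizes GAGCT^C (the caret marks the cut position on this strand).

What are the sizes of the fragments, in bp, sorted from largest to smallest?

SacI sites (GAGCTC) start at positions 6, 19, 72.
SacI cuts after base 5 of each site (before the last base), so after positions 10, 23, 76.
Linear molecule, 3 cuts → 4 fragments:
  1–10 → 10 bp
  11–23 → 13 bp
  24–76 → 53 bp
  77–137 → 61 bp
Sorted largest to smallest: 61, 53, 13, 10 bp.

61, 53, 13, 10 bp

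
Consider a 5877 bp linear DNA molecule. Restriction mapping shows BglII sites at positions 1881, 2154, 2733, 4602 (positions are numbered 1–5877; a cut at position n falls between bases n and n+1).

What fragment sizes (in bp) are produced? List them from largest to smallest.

Linear molecule, 4 cuts → 5 fragments:
  1881 − 0 = 1881 bp
  2154 − 1881 = 273 bp
  2733 − 2154 = 579 bp
  4602 − 2733 = 1869 bp
  5877 − 4602 = 1275 bp
Sorted largest to smallest: 1881, 1869, 1275, 579, 273 bp.

1881, 1869, 1275, 579, 273 bp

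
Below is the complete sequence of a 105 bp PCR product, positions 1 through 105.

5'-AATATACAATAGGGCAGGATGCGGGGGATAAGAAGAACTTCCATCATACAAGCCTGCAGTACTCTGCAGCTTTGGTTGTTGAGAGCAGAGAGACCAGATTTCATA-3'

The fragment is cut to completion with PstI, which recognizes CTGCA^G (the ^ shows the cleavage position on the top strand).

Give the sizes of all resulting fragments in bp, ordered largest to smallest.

PstI sites (CTGCAG) start at positions 54, 64.
PstI cuts after base 5 of each site (before the last base), so after positions 58, 68.
Linear molecule, 2 cuts → 3 fragments:
  1–58 → 58 bp
  59–68 → 10 bp
  69–105 → 37 bp
Sorted largest to smallest: 58, 37, 10 bp.

58, 37, 10 bp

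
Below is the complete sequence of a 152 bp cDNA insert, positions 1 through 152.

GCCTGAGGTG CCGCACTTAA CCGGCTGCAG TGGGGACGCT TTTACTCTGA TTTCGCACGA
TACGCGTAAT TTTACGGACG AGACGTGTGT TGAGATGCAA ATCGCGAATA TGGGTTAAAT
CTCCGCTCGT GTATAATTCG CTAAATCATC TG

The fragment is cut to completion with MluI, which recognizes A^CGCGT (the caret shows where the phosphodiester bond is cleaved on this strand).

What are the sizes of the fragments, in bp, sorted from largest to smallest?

The MluI site (ACGCGT) starts at position 62.
MluI cuts after the first base of each site, so after position 62.
Linear molecule, 1 cut → 2 fragments:
  1–62 → 62 bp
  63–152 → 90 bp
Sorted largest to smallest: 90, 62 bp.

90, 62 bp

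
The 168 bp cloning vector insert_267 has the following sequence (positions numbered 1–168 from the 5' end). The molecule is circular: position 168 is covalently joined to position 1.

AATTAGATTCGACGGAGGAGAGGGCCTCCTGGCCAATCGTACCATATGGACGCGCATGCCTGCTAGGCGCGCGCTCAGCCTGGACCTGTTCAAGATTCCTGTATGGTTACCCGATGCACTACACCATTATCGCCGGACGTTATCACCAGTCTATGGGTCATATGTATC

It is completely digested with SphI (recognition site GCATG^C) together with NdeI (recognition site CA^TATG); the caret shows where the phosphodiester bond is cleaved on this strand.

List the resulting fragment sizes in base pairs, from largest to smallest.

102, 52, 14 bp

The SphI site (GCATGC) starts at position 54.
SphI cuts after base 5 of each site (before the last base), so after position 58.
NdeI sites (CATATG) start at positions 43, 159.
NdeI cuts after base 2 of each site, so after positions 44, 160.
Combined cut positions: 44, 58, 160.
Circular molecule, 3 cuts → 3 fragments:
  45–58 → 14 bp
  59–160 → 102 bp
  161–168 then 1–44 → 8 + 44 = 52 bp
Sorted largest to smallest: 102, 52, 14 bp.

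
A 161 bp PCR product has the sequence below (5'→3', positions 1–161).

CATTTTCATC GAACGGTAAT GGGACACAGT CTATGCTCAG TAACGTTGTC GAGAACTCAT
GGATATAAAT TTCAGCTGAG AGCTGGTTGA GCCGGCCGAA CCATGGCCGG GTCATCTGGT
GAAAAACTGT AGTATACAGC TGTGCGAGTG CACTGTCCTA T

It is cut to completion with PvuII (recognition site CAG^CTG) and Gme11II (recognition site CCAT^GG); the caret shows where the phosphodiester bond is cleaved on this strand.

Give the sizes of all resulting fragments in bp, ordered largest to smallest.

75, 35, 29, 22 bp

PvuII sites (CAGCTG) start at positions 73, 137.
PvuII cuts after base 3 of each site, so after positions 75, 139.
The Gme11II site (CCATGG) starts at position 101.
Gme11II cuts after base 4 of each site, so after position 104.
Combined cut positions: 75, 104, 139.
Linear molecule, 3 cuts → 4 fragments:
  1–75 → 75 bp
  76–104 → 29 bp
  105–139 → 35 bp
  140–161 → 22 bp
Sorted largest to smallest: 75, 35, 29, 22 bp.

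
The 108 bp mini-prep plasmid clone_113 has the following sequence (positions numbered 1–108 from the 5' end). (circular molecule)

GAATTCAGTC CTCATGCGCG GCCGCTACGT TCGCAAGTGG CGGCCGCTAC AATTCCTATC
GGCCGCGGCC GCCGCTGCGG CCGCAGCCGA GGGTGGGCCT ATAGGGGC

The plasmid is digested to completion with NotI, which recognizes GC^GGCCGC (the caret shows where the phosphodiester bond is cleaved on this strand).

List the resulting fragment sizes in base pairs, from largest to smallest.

49, 25, 22, 12 bp

NotI sites (GCGGCCGC) start at positions 18, 40, 65, 77.
NotI cuts after base 2 of each site, so after positions 19, 41, 66, 78.
Circular molecule, 4 cuts → 4 fragments:
  20–41 → 22 bp
  42–66 → 25 bp
  67–78 → 12 bp
  79–108 then 1–19 → 30 + 19 = 49 bp
Sorted largest to smallest: 49, 25, 22, 12 bp.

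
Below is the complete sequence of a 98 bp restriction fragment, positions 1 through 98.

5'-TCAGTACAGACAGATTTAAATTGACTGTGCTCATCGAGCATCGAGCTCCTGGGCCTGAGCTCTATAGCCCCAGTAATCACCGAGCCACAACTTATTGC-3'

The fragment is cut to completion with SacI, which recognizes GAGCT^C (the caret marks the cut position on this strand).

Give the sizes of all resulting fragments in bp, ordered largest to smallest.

47, 37, 14 bp

SacI sites (GAGCTC) start at positions 43, 57.
SacI cuts after base 5 of each site (before the last base), so after positions 47, 61.
Linear molecule, 2 cuts → 3 fragments:
  1–47 → 47 bp
  48–61 → 14 bp
  62–98 → 37 bp
Sorted largest to smallest: 47, 37, 14 bp.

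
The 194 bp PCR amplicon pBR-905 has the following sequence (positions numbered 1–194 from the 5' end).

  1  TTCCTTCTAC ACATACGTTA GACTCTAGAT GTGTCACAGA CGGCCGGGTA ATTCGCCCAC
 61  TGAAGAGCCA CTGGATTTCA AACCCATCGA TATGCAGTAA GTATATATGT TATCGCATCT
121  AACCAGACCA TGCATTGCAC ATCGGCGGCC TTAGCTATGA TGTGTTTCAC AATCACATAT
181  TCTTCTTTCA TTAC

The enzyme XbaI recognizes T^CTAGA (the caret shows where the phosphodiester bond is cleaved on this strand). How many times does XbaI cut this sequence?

1

TCTAGA occurs starting at position 24.
XbaI cuts at 1 site.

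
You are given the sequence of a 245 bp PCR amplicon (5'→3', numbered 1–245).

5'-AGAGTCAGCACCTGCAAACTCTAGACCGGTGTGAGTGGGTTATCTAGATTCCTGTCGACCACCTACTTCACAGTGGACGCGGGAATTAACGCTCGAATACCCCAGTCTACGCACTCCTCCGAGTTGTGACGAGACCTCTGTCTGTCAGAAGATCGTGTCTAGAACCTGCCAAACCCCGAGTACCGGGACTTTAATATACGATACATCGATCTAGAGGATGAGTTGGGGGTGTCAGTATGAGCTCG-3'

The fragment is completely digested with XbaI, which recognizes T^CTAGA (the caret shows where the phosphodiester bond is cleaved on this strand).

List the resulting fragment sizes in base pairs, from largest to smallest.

XbaI sites (TCTAGA) start at positions 20, 43, 158, 210.
XbaI cuts after the first base of each site, so after positions 20, 43, 158, 210.
Linear molecule, 4 cuts → 5 fragments:
  1–20 → 20 bp
  21–43 → 23 bp
  44–158 → 115 bp
  159–210 → 52 bp
  211–245 → 35 bp
Sorted largest to smallest: 115, 52, 35, 23, 20 bp.

115, 52, 35, 23, 20 bp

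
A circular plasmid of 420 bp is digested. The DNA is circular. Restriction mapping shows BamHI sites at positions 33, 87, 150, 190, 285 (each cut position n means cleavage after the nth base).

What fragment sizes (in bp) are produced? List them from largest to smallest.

Circular molecule, 5 cuts → 5 fragments:
  87 − 33 = 54 bp
  150 − 87 = 63 bp
  190 − 150 = 40 bp
  285 − 190 = 95 bp
  wrap: 420 − 285 + 33 = 168 bp
Sorted largest to smallest: 168, 95, 63, 54, 40 bp.

168, 95, 63, 54, 40 bp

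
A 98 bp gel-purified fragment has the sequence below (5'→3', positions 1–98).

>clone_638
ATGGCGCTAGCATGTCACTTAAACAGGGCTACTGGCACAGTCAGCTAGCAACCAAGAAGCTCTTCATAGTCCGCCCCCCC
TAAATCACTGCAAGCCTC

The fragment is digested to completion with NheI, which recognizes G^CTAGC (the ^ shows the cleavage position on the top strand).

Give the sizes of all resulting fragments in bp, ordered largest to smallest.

54, 38, 6 bp

NheI sites (GCTAGC) start at positions 6, 44.
NheI cuts after the first base of each site, so after positions 6, 44.
Linear molecule, 2 cuts → 3 fragments:
  1–6 → 6 bp
  7–44 → 38 bp
  45–98 → 54 bp
Sorted largest to smallest: 54, 38, 6 bp.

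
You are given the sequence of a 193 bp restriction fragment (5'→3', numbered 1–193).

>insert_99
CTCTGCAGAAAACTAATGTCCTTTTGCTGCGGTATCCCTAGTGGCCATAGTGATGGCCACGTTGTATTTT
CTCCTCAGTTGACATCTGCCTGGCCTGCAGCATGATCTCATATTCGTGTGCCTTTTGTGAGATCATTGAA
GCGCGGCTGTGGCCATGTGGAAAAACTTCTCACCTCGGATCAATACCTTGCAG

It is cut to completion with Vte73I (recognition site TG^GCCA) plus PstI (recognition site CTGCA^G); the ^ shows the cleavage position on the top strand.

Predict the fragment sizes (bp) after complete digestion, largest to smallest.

52, 44, 42, 36, 12, 7 bp

Vte73I sites (TGGCCA) start at positions 42, 54, 150.
Vte73I cuts after base 2 of each site, so after positions 43, 55, 151.
PstI sites (CTGCAG) start at positions 3, 95.
PstI cuts after base 5 of each site (before the last base), so after positions 7, 99.
Combined cut positions: 7, 43, 55, 99, 151.
Linear molecule, 5 cuts → 6 fragments:
  1–7 → 7 bp
  8–43 → 36 bp
  44–55 → 12 bp
  56–99 → 44 bp
  100–151 → 52 bp
  152–193 → 42 bp
Sorted largest to smallest: 52, 44, 42, 36, 12, 7 bp.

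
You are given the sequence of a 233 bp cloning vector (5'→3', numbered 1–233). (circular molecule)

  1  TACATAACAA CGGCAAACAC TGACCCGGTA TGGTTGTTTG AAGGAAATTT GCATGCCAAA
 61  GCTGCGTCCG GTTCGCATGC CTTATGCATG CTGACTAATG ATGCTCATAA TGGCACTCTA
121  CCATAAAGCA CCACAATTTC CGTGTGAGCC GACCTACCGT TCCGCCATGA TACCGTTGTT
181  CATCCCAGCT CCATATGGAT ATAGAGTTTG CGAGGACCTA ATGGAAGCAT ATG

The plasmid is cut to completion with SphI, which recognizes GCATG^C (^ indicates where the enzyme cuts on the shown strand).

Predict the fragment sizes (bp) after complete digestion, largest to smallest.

198, 24, 11 bp

SphI sites (GCATGC) start at positions 51, 75, 86.
SphI cuts after base 5 of each site (before the last base), so after positions 55, 79, 90.
Circular molecule, 3 cuts → 3 fragments:
  56–79 → 24 bp
  80–90 → 11 bp
  91–233 then 1–55 → 143 + 55 = 198 bp
Sorted largest to smallest: 198, 24, 11 bp.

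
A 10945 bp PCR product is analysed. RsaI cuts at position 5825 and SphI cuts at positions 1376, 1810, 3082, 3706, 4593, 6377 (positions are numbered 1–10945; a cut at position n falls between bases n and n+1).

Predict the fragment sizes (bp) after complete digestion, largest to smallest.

Combined cut positions (sorted): 1376, 1810, 3082, 3706, 4593, 5825, 6377.
Linear molecule, 7 cuts → 8 fragments:
  1376 − 0 = 1376 bp
  1810 − 1376 = 434 bp
  3082 − 1810 = 1272 bp
  3706 − 3082 = 624 bp
  4593 − 3706 = 887 bp
  5825 − 4593 = 1232 bp
  6377 − 5825 = 552 bp
  10945 − 6377 = 4568 bp
Sorted largest to smallest: 4568, 1376, 1272, 1232, 887, 624, 552, 434 bp.

4568, 1376, 1272, 1232, 887, 624, 552, 434 bp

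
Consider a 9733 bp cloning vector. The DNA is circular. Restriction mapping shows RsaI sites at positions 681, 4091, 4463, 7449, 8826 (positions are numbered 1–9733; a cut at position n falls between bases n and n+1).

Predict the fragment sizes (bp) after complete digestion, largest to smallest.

Circular molecule, 5 cuts → 5 fragments:
  4091 − 681 = 3410 bp
  4463 − 4091 = 372 bp
  7449 − 4463 = 2986 bp
  8826 − 7449 = 1377 bp
  wrap: 9733 − 8826 + 681 = 1588 bp
Sorted largest to smallest: 3410, 2986, 1588, 1377, 372 bp.

3410, 2986, 1588, 1377, 372 bp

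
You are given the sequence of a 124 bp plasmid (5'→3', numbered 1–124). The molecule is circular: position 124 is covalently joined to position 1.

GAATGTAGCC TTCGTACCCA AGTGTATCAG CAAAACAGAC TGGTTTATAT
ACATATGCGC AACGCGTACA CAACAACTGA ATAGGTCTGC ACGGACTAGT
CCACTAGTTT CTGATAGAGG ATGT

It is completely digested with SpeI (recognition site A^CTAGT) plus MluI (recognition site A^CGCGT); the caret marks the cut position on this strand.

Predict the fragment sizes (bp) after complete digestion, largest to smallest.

83, 33, 8 bp

SpeI sites (ACTAGT) start at positions 95, 103.
SpeI cuts after the first base of each site, so after positions 95, 103.
The MluI site (ACGCGT) starts at position 62.
MluI cuts after the first base of each site, so after position 62.
Combined cut positions: 62, 95, 103.
Circular molecule, 3 cuts → 3 fragments:
  63–95 → 33 bp
  96–103 → 8 bp
  104–124 then 1–62 → 21 + 62 = 83 bp
Sorted largest to smallest: 83, 33, 8 bp.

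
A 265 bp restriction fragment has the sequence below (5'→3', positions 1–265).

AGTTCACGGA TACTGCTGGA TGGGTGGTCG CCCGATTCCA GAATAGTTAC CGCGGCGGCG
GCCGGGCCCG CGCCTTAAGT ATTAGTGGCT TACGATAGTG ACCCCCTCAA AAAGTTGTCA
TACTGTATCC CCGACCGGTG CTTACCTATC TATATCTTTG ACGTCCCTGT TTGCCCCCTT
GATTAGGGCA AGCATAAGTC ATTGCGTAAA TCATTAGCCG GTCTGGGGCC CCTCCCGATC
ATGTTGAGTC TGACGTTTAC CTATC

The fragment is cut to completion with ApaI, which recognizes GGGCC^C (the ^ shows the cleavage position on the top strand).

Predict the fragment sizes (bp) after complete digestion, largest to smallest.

ApaI sites (GGGCCC) start at positions 64, 226.
ApaI cuts after base 5 of each site (before the last base), so after positions 68, 230.
Linear molecule, 2 cuts → 3 fragments:
  1–68 → 68 bp
  69–230 → 162 bp
  231–265 → 35 bp
Sorted largest to smallest: 162, 68, 35 bp.

162, 68, 35 bp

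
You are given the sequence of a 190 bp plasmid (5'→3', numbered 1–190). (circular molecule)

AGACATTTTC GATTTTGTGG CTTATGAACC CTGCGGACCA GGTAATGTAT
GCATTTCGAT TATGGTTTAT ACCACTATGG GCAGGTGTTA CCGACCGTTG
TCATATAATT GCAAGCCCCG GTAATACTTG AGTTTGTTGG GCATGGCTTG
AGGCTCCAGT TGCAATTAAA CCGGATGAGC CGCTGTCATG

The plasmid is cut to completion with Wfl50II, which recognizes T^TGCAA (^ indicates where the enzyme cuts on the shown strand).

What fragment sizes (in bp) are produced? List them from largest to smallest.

139, 51 bp

Wfl50II sites (TTGCAA) start at positions 109, 160.
Wfl50II cuts after the first base of each site, so after positions 109, 160.
Circular molecule, 2 cuts → 2 fragments:
  110–160 → 51 bp
  161–190 then 1–109 → 30 + 109 = 139 bp
Sorted largest to smallest: 139, 51 bp.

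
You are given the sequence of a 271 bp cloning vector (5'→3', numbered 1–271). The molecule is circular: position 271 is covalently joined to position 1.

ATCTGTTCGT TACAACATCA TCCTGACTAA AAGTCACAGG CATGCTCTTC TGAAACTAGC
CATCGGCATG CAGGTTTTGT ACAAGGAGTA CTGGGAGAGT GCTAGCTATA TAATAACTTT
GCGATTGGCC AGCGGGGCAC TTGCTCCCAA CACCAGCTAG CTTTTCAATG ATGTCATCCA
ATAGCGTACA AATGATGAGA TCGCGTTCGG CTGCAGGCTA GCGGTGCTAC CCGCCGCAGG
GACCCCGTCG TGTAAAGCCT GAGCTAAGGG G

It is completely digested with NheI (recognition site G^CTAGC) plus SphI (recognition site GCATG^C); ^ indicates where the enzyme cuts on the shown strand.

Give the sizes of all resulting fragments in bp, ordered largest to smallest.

98, 61, 55, 31, 26 bp

NheI sites (GCTAGC) start at positions 101, 156, 217.
NheI cuts after the first base of each site, so after positions 101, 156, 217.
SphI sites (GCATGC) start at positions 40, 66.
SphI cuts after base 5 of each site (before the last base), so after positions 44, 70.
Combined cut positions: 44, 70, 101, 156, 217.
Circular molecule, 5 cuts → 5 fragments:
  45–70 → 26 bp
  71–101 → 31 bp
  102–156 → 55 bp
  157–217 → 61 bp
  218–271 then 1–44 → 54 + 44 = 98 bp
Sorted largest to smallest: 98, 61, 55, 31, 26 bp.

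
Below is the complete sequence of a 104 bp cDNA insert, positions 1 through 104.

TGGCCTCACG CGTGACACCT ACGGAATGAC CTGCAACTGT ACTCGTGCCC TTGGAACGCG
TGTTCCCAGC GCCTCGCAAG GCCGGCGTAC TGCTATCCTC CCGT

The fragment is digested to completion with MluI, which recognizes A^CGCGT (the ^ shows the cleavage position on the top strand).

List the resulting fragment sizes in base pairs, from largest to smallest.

48, 48, 8 bp

MluI sites (ACGCGT) start at positions 8, 56.
MluI cuts after the first base of each site, so after positions 8, 56.
Linear molecule, 2 cuts → 3 fragments:
  1–8 → 8 bp
  9–56 → 48 bp
  57–104 → 48 bp
Sorted largest to smallest: 48, 48, 8 bp.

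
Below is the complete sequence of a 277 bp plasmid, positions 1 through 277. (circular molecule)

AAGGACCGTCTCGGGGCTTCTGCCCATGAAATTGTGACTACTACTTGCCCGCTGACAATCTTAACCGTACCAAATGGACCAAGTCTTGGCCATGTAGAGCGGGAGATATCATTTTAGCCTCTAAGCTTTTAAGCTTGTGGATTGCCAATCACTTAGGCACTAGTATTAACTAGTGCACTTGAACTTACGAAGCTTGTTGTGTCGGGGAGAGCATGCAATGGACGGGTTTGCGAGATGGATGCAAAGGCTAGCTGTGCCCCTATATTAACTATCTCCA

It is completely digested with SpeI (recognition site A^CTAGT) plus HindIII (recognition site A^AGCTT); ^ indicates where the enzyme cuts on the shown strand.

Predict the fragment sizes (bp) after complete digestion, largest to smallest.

SpeI sites (ACTAGT) start at positions 159, 169.
SpeI cuts after the first base of each site, so after positions 159, 169.
HindIII sites (AAGCTT) start at positions 123, 131, 190.
HindIII cuts after the first base of each site, so after positions 123, 131, 190.
Combined cut positions: 123, 131, 159, 169, 190.
Circular molecule, 5 cuts → 5 fragments:
  124–131 → 8 bp
  132–159 → 28 bp
  160–169 → 10 bp
  170–190 → 21 bp
  191–277 then 1–123 → 87 + 123 = 210 bp
Sorted largest to smallest: 210, 28, 21, 10, 8 bp.

210, 28, 21, 10, 8 bp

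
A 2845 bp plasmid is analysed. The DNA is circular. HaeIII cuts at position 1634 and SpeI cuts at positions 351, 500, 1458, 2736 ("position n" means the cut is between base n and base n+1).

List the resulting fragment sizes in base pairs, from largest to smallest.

1102, 958, 460, 176, 149 bp

Combined cut positions (sorted): 351, 500, 1458, 1634, 2736.
Circular molecule, 5 cuts → 5 fragments:
  500 − 351 = 149 bp
  1458 − 500 = 958 bp
  1634 − 1458 = 176 bp
  2736 − 1634 = 1102 bp
  wrap: 2845 − 2736 + 351 = 460 bp
Sorted largest to smallest: 1102, 958, 460, 176, 149 bp.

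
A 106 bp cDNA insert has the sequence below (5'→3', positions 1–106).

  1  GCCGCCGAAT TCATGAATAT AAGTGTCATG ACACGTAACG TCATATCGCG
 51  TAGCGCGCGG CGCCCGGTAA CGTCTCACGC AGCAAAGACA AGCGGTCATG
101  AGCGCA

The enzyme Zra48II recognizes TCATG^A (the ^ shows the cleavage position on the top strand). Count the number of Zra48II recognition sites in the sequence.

3

TCATGA occurs starting at positions 11, 26, 96.
Zra48II cuts at 3 sites.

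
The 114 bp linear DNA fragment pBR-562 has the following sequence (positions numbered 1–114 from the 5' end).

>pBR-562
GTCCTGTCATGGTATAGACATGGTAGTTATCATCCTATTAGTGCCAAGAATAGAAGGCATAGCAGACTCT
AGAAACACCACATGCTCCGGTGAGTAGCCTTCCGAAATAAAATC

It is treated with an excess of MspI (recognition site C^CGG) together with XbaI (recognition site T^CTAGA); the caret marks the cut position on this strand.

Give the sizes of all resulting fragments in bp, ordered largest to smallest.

68, 27, 19 bp

The MspI site (CCGG) starts at position 87.
MspI cuts after the first base of each site, so after position 87.
The XbaI site (TCTAGA) starts at position 68.
XbaI cuts after the first base of each site, so after position 68.
Combined cut positions: 68, 87.
Linear molecule, 2 cuts → 3 fragments:
  1–68 → 68 bp
  69–87 → 19 bp
  88–114 → 27 bp
Sorted largest to smallest: 68, 27, 19 bp.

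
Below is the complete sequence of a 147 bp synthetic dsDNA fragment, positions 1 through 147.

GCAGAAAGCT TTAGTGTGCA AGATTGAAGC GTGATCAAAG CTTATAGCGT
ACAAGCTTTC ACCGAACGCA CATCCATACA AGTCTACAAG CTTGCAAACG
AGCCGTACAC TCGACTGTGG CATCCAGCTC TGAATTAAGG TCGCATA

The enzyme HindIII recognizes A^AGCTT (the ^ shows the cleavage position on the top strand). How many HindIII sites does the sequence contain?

4

AAGCTT occurs starting at positions 6, 38, 53, 88.
HindIII cuts at 4 sites.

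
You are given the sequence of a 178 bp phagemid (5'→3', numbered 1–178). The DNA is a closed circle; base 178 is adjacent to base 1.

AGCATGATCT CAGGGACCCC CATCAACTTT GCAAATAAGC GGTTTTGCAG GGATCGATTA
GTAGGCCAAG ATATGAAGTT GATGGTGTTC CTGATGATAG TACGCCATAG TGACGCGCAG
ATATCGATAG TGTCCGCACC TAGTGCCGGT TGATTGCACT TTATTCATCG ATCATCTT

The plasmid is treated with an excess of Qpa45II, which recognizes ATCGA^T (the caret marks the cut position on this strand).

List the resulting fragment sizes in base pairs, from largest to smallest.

Qpa45II sites (ATCGAT) start at positions 53, 123, 167.
Qpa45II cuts after base 5 of each site (before the last base), so after positions 57, 127, 171.
Circular molecule, 3 cuts → 3 fragments:
  58–127 → 70 bp
  128–171 → 44 bp
  172–178 then 1–57 → 7 + 57 = 64 bp
Sorted largest to smallest: 70, 64, 44 bp.

70, 64, 44 bp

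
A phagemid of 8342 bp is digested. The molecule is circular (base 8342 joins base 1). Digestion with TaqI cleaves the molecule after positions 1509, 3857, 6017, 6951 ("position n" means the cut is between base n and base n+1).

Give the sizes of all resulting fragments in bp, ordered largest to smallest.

Circular molecule, 4 cuts → 4 fragments:
  3857 − 1509 = 2348 bp
  6017 − 3857 = 2160 bp
  6951 − 6017 = 934 bp
  wrap: 8342 − 6951 + 1509 = 2900 bp
Sorted largest to smallest: 2900, 2348, 2160, 934 bp.

2900, 2348, 2160, 934 bp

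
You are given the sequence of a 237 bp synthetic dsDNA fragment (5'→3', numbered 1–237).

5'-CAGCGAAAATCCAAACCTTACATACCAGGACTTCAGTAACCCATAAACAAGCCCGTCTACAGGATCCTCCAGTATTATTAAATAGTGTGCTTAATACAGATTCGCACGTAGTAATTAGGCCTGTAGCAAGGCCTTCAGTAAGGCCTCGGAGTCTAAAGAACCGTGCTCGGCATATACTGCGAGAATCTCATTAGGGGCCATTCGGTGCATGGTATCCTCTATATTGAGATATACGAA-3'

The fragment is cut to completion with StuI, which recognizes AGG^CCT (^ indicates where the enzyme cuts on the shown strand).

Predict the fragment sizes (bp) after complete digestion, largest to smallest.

StuI sites (AGGCCT) start at positions 117, 129, 141.
StuI cuts after base 3 of each site, so after positions 119, 131, 143.
Linear molecule, 3 cuts → 4 fragments:
  1–119 → 119 bp
  120–131 → 12 bp
  132–143 → 12 bp
  144–237 → 94 bp
Sorted largest to smallest: 119, 94, 12, 12 bp.

119, 94, 12, 12 bp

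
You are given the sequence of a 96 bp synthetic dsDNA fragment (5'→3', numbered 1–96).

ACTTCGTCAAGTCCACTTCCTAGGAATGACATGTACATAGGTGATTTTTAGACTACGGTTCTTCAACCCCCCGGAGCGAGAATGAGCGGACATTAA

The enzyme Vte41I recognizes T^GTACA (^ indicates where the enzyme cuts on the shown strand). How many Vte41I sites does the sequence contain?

TGTACA occurs starting at position 32.
Vte41I cuts at 1 site.

1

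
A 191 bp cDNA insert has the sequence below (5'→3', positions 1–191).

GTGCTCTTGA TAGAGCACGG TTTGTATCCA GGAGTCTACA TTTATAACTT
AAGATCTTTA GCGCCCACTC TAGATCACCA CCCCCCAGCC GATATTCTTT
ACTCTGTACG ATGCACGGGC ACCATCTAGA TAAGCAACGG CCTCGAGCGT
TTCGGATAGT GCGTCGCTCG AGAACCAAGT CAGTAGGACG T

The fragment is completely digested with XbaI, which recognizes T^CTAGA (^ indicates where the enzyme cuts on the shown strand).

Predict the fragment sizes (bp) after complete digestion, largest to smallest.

69, 66, 56 bp

XbaI sites (TCTAGA) start at positions 69, 125.
XbaI cuts after the first base of each site, so after positions 69, 125.
Linear molecule, 2 cuts → 3 fragments:
  1–69 → 69 bp
  70–125 → 56 bp
  126–191 → 66 bp
Sorted largest to smallest: 69, 66, 56 bp.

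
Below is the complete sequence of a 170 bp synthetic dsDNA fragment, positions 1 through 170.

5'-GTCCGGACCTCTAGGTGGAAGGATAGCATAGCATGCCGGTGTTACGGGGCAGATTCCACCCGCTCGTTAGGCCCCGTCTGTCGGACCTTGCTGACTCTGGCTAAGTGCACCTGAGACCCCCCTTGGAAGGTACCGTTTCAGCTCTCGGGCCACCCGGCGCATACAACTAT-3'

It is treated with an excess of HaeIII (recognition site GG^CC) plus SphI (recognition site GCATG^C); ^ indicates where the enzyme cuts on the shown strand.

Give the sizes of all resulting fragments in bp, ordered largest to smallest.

78, 36, 35, 21 bp

HaeIII sites (GGCC) start at positions 70, 148.
HaeIII cuts after base 2 of each site, so after positions 71, 149.
The SphI site (GCATGC) starts at position 31.
SphI cuts after base 5 of each site (before the last base), so after position 35.
Combined cut positions: 35, 71, 149.
Linear molecule, 3 cuts → 4 fragments:
  1–35 → 35 bp
  36–71 → 36 bp
  72–149 → 78 bp
  150–170 → 21 bp
Sorted largest to smallest: 78, 36, 35, 21 bp.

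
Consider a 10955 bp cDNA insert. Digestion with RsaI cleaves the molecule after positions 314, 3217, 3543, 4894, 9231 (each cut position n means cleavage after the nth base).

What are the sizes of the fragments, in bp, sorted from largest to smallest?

Linear molecule, 5 cuts → 6 fragments:
  314 − 0 = 314 bp
  3217 − 314 = 2903 bp
  3543 − 3217 = 326 bp
  4894 − 3543 = 1351 bp
  9231 − 4894 = 4337 bp
  10955 − 9231 = 1724 bp
Sorted largest to smallest: 4337, 2903, 1724, 1351, 326, 314 bp.

4337, 2903, 1724, 1351, 326, 314 bp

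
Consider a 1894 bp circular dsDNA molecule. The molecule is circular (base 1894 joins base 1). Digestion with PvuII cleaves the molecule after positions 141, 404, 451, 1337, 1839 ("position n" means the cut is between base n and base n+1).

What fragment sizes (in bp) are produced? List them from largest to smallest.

886, 502, 263, 196, 47 bp

Circular molecule, 5 cuts → 5 fragments:
  404 − 141 = 263 bp
  451 − 404 = 47 bp
  1337 − 451 = 886 bp
  1839 − 1337 = 502 bp
  wrap: 1894 − 1839 + 141 = 196 bp
Sorted largest to smallest: 886, 502, 263, 196, 47 bp.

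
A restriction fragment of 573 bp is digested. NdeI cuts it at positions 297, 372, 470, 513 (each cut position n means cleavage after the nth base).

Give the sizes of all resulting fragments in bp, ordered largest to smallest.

Linear molecule, 4 cuts → 5 fragments:
  297 − 0 = 297 bp
  372 − 297 = 75 bp
  470 − 372 = 98 bp
  513 − 470 = 43 bp
  573 − 513 = 60 bp
Sorted largest to smallest: 297, 98, 75, 60, 43 bp.

297, 98, 75, 60, 43 bp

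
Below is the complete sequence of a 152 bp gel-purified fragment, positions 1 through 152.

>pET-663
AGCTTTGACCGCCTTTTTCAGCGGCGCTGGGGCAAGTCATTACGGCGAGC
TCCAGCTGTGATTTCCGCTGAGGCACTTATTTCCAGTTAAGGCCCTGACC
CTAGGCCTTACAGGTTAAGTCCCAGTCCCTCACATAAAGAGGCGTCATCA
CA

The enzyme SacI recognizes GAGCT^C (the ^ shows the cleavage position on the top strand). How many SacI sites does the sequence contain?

1

GAGCTC occurs starting at position 47.
SacI cuts at 1 site.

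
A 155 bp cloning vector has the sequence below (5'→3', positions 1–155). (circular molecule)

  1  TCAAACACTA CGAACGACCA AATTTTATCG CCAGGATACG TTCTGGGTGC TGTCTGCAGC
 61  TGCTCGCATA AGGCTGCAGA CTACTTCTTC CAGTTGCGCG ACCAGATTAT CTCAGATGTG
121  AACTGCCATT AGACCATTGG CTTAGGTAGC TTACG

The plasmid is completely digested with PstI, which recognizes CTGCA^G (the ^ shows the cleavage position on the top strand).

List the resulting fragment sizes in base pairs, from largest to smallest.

PstI sites (CTGCAG) start at positions 54, 74.
PstI cuts after base 5 of each site (before the last base), so after positions 58, 78.
Circular molecule, 2 cuts → 2 fragments:
  59–78 → 20 bp
  79–155 then 1–58 → 77 + 58 = 135 bp
Sorted largest to smallest: 135, 20 bp.

135, 20 bp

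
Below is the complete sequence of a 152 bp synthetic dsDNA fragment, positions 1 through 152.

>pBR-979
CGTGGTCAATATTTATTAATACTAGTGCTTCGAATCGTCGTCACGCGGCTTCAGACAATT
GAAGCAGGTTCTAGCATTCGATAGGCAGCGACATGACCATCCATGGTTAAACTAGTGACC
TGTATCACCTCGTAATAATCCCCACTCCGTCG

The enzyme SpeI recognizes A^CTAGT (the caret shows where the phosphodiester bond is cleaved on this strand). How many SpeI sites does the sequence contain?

2

ACTAGT occurs starting at positions 21, 111.
SpeI cuts at 2 sites.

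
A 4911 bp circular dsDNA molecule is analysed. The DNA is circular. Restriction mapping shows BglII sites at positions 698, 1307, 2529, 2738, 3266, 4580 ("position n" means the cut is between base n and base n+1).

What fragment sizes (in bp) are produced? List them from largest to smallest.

1314, 1222, 1029, 609, 528, 209 bp

Circular molecule, 6 cuts → 6 fragments:
  1307 − 698 = 609 bp
  2529 − 1307 = 1222 bp
  2738 − 2529 = 209 bp
  3266 − 2738 = 528 bp
  4580 − 3266 = 1314 bp
  wrap: 4911 − 4580 + 698 = 1029 bp
Sorted largest to smallest: 1314, 1222, 1029, 609, 528, 209 bp.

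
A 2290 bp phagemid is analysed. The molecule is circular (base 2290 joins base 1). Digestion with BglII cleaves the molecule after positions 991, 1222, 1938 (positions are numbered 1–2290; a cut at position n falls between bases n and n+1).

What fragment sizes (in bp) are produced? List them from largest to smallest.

Circular molecule, 3 cuts → 3 fragments:
  1222 − 991 = 231 bp
  1938 − 1222 = 716 bp
  wrap: 2290 − 1938 + 991 = 1343 bp
Sorted largest to smallest: 1343, 716, 231 bp.

1343, 716, 231 bp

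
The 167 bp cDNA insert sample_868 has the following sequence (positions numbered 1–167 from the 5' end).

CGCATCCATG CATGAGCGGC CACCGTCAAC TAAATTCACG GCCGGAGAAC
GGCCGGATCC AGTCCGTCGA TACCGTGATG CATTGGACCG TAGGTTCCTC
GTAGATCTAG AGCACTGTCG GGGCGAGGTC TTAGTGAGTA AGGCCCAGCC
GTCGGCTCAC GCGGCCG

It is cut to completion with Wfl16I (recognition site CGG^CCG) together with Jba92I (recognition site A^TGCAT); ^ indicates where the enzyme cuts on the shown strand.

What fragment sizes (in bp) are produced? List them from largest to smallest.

Wfl16I sites (CGGCCG) start at positions 39, 50, 162.
Wfl16I cuts after base 3 of each site, so after positions 41, 52, 164.
Jba92I sites (ATGCAT) start at positions 8, 78.
Jba92I cuts after the first base of each site, so after positions 8, 78.
Combined cut positions: 8, 41, 52, 78, 164.
Linear molecule, 5 cuts → 6 fragments:
  1–8 → 8 bp
  9–41 → 33 bp
  42–52 → 11 bp
  53–78 → 26 bp
  79–164 → 86 bp
  165–167 → 3 bp
Sorted largest to smallest: 86, 33, 26, 11, 8, 3 bp.

86, 33, 26, 11, 8, 3 bp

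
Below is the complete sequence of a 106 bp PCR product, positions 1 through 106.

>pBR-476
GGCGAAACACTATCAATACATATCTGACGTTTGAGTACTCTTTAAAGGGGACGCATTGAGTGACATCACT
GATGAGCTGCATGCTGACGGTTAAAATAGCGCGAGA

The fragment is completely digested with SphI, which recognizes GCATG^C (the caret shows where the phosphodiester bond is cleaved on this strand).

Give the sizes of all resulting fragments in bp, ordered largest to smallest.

The SphI site (GCATGC) starts at position 79.
SphI cuts after base 5 of each site (before the last base), so after position 83.
Linear molecule, 1 cut → 2 fragments:
  1–83 → 83 bp
  84–106 → 23 bp
Sorted largest to smallest: 83, 23 bp.

83, 23 bp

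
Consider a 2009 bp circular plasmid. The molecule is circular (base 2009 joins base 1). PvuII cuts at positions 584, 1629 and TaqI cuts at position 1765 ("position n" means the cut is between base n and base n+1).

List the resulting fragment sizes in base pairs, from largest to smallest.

Combined cut positions (sorted): 584, 1629, 1765.
Circular molecule, 3 cuts → 3 fragments:
  1629 − 584 = 1045 bp
  1765 − 1629 = 136 bp
  wrap: 2009 − 1765 + 584 = 828 bp
Sorted largest to smallest: 1045, 828, 136 bp.

1045, 828, 136 bp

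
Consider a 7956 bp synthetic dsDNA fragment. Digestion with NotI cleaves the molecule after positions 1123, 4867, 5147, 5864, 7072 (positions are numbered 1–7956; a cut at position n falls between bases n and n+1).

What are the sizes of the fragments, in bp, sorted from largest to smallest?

3744, 1208, 1123, 884, 717, 280 bp

Linear molecule, 5 cuts → 6 fragments:
  1123 − 0 = 1123 bp
  4867 − 1123 = 3744 bp
  5147 − 4867 = 280 bp
  5864 − 5147 = 717 bp
  7072 − 5864 = 1208 bp
  7956 − 7072 = 884 bp
Sorted largest to smallest: 3744, 1208, 1123, 884, 717, 280 bp.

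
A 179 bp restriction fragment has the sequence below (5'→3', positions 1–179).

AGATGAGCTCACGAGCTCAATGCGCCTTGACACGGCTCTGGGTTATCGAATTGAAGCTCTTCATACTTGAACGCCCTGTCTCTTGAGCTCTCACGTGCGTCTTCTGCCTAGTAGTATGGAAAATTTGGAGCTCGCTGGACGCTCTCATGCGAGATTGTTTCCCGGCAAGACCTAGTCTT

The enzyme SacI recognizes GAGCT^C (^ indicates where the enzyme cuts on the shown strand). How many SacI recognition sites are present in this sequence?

GAGCTC occurs starting at positions 5, 13, 85, 128.
SacI cuts at 4 sites.

4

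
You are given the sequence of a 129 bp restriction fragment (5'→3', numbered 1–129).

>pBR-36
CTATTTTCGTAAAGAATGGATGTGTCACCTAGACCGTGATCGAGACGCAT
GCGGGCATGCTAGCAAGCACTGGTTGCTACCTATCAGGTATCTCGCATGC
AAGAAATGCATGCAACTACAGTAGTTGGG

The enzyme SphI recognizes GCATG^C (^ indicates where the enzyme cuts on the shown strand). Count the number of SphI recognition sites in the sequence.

GCATGC occurs starting at positions 47, 55, 95, 108.
SphI cuts at 4 sites.

4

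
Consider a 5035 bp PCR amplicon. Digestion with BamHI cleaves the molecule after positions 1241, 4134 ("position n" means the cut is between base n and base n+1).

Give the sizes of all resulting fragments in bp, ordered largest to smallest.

2893, 1241, 901 bp

Linear molecule, 2 cuts → 3 fragments:
  1241 − 0 = 1241 bp
  4134 − 1241 = 2893 bp
  5035 − 4134 = 901 bp
Sorted largest to smallest: 2893, 1241, 901 bp.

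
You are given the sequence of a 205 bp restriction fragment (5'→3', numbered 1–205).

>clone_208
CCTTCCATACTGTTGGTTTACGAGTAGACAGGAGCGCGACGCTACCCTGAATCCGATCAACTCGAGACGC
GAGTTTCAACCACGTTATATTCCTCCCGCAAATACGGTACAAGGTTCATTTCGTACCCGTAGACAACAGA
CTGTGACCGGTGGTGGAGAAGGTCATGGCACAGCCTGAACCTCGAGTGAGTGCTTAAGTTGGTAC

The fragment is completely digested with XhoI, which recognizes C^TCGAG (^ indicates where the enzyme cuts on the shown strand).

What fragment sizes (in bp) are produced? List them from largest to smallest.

XhoI sites (CTCGAG) start at positions 61, 181.
XhoI cuts after the first base of each site, so after positions 61, 181.
Linear molecule, 2 cuts → 3 fragments:
  1–61 → 61 bp
  62–181 → 120 bp
  182–205 → 24 bp
Sorted largest to smallest: 120, 61, 24 bp.

120, 61, 24 bp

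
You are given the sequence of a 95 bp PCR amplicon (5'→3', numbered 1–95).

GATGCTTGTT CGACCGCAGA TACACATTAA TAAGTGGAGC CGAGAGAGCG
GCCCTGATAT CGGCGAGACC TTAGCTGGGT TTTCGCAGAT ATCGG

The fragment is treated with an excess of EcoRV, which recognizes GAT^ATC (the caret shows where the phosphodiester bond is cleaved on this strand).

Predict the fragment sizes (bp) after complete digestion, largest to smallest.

EcoRV sites (GATATC) start at positions 56, 88.
EcoRV cuts after base 3 of each site, so after positions 58, 90.
Linear molecule, 2 cuts → 3 fragments:
  1–58 → 58 bp
  59–90 → 32 bp
  91–95 → 5 bp
Sorted largest to smallest: 58, 32, 5 bp.

58, 32, 5 bp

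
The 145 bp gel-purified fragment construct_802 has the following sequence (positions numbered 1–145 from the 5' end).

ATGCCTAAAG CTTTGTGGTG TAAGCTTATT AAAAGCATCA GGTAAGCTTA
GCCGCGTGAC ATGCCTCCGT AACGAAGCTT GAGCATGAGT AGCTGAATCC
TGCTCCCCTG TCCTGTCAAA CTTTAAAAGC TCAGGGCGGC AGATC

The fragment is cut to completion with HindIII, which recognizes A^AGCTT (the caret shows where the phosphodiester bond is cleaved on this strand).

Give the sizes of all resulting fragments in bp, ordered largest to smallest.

HindIII sites (AAGCTT) start at positions 8, 22, 44, 75.
HindIII cuts after the first base of each site, so after positions 8, 22, 44, 75.
Linear molecule, 4 cuts → 5 fragments:
  1–8 → 8 bp
  9–22 → 14 bp
  23–44 → 22 bp
  45–75 → 31 bp
  76–145 → 70 bp
Sorted largest to smallest: 70, 31, 22, 14, 8 bp.

70, 31, 22, 14, 8 bp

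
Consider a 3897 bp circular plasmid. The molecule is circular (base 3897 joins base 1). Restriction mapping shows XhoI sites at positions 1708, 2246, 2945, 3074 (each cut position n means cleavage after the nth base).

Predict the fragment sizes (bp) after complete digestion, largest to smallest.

Circular molecule, 4 cuts → 4 fragments:
  2246 − 1708 = 538 bp
  2945 − 2246 = 699 bp
  3074 − 2945 = 129 bp
  wrap: 3897 − 3074 + 1708 = 2531 bp
Sorted largest to smallest: 2531, 699, 538, 129 bp.

2531, 699, 538, 129 bp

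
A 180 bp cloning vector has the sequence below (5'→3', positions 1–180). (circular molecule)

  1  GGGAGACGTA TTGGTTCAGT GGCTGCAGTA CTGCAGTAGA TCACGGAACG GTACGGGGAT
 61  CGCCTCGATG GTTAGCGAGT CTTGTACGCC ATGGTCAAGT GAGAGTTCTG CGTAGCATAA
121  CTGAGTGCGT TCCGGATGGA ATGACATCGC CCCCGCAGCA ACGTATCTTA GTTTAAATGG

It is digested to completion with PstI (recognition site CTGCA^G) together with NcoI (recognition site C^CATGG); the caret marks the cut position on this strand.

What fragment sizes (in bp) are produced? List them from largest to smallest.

118, 54, 8 bp

PstI sites (CTGCAG) start at positions 23, 31.
PstI cuts after base 5 of each site (before the last base), so after positions 27, 35.
The NcoI site (CCATGG) starts at position 89.
NcoI cuts after the first base of each site, so after position 89.
Combined cut positions: 27, 35, 89.
Circular molecule, 3 cuts → 3 fragments:
  28–35 → 8 bp
  36–89 → 54 bp
  90–180 then 1–27 → 91 + 27 = 118 bp
Sorted largest to smallest: 118, 54, 8 bp.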